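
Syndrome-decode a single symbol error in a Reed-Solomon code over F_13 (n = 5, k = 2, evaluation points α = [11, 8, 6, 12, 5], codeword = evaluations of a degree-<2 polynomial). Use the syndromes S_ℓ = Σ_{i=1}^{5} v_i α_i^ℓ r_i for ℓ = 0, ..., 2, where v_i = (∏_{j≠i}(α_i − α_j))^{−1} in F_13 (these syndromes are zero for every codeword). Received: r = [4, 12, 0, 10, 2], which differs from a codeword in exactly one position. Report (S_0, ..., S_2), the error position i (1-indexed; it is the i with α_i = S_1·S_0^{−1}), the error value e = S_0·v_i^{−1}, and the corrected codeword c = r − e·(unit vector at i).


S = (11, 3, 2), error at position 5, error magnitude e = 8, c = [4, 12, 0, 10, 7].

Step 1: column multipliers v_i = (∏_{j≠i}(α_i − α_j))^{−1} mod 13.
  i = 1 (α = 11): (11−8)(11−6)(11−12)(11−5) = 3·5·(−1)·6 = −90 ≡ 1, so v_1 = 1^{−1} = 1 (mod 13).
  i = 2 (α = 8): (8−11)(8−6)(8−12)(8−5) = (−3)·2·(−4)·3 = 72 ≡ 7, so v_2 = 7^{−1} = 2 (mod 13).
  i = 3 (α = 6): (6−11)(6−8)(6−12)(6−5) = (−5)·(−2)·(−6)·1 = −60 ≡ 5, so v_3 = 5^{−1} = 8 (mod 13).
  i = 4 (α = 12): (12−11)(12−8)(12−6)(12−5) = 1·4·6·7 = 168 ≡ 12, so v_4 = 12^{−1} = 12 (mod 13).
  i = 5 (α = 5): (5−11)(5−8)(5−6)(5−12) = (−6)·(−3)·(−1)·(−7) = 126 ≡ 9, so v_5 = 9^{−1} = 3 (mod 13).
  v = [1, 2, 8, 12, 3].
Step 2: syndromes of r = [4, 12, 0, 10, 2] (all sums mod 13).
  S_0 = Σ v_i r_i = 1·4 + 2·12 + 8·0 + 12·10 + 3·2 = 154 ≡ 11.
  S_1 = Σ v_i α_i r_i = 1·11·4 + 2·8·12 + 8·6·0 + 12·12·10 + 3·5·2 = 1706 ≡ 3.
  α_i^2 mod 13 = [4, 12, 10, 1, 12].
  S_2 = Σ v_i α_i^2 r_i = 1·4·4 + 2·12·12 + 8·10·0 + 12·1·10 + 3·12·2 = 496 ≡ 2.
  S = (11, 3, 2) ≠ 0, so r is not a codeword (an error is present).
Step 3: locate the error. For a single error e at position i, S_ℓ = v_i·e·α_i^ℓ, so α_err = S_1/S_0.
  S_0^{−1} = 11^{−1} = 6 (mod 13), so α_err = 3·6 = 18 ≡ 5 = α_5. Error position i = 5.
  Consistency check: S_2/S_1 = 2·9 = 18 ≡ 5 = α_err ✓ (single-error assumption holds).
Step 4: error magnitude e = S_0/v_5 = S_0·∏_{j≠5}(α_5 − α_j) = 11·9 = 99 ≡ 8 (mod 13).
Step 5: correct position 5: c_5 = r_5 − e = 2 − 8 ≡ 7 (mod 13). Hence c = [4, 12, 0, 10, 7].
  Check: interpolating c through the α_i gives m(x) = 3 + 6·x (degree < 2) with m(α_i) = c_i for every i, so c is indeed a codeword.


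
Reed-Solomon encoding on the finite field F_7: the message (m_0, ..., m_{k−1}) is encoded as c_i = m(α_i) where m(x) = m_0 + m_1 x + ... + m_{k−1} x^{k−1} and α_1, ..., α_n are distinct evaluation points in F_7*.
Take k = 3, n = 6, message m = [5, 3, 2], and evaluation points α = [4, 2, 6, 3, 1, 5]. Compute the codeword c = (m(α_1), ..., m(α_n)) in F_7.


c = [0, 5, 4, 4, 3, 0]

Message polynomial: m(x) = 5 + 3·x + 2·x^2 (mod 7).
For each evaluation point α_i, compute m(α_i) mod 7:
  α_1 = 4: Horner steps 2 → 4 → 0, so m(4) = 0.
  α_2 = 2: Horner steps 2 → 0 → 5, so m(2) = 5.
  α_3 = 6: Horner steps 2 → 1 → 4, so m(6) = 4.
  α_4 = 3: Horner steps 2 → 2 → 4, so m(3) = 4.
  α_5 = 1: Horner steps 2 → 5 → 3, so m(1) = 3.
  α_6 = 5: Horner steps 2 → 6 → 0, so m(5) = 0.
Codeword c = [0, 5, 4, 4, 3, 0] ∈ F_7^6.


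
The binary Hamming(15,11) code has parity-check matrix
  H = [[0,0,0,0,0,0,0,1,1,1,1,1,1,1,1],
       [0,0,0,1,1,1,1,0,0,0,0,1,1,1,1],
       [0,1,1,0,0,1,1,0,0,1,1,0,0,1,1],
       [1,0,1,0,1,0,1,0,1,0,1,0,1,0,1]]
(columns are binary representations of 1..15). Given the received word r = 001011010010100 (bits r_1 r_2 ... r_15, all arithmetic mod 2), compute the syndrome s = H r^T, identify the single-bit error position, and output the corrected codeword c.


s = (1, 1, 1, 0)^T, error position = 14, corrected codeword c = 001011010010110

Compute s = H r^T mod 2 one row at a time:
  s_1 = 1 + 0 + 0 + 1 + 0 + 1 + 0 + 0 = 3 ≡ 1 (mod 2).
  s_2 = 0 + 1 + 1 + 0 + 0 + 1 + 0 + 0 = 3 ≡ 1 (mod 2).
  s_3 = 0 + 1 + 1 + 0 + 0 + 1 + 0 + 0 = 3 ≡ 1 (mod 2).
  s_4 = 0 + 1 + 1 + 0 + 0 + 1 + 1 + 0 = 4 ≡ 0 (mod 2).
s = (1, 1, 1, 0)^T — this equals column 14 of H (binary 1110), so error is at position 14.
Correct: flip bit 14 of r = 001011010010100 to get c = 001011010010110.


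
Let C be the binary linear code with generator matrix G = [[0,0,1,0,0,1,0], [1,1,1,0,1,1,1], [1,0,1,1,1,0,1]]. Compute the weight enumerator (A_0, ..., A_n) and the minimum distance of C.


Weight distribution: A_0 = 1, A_2 = 1, A_3 = 2, A_4 = 1, A_5 = 2, A_6 = 1. Minimum distance d = 2.

Enumerate all 2^3 = 8 messages m ∈ F_2^3.
For each, compute codeword c = mG in F_2^7, then tally its weight.
  m = 000 → c = 0000000, weight = 0.
  m = 100 → c = 0010010, weight = 2.
  m = 010 → c = 1110111, weight = 6.
  m = 110 → c = 1100101, weight = 4.
  m = 001 → c = 1011101, weight = 5.
  m = 101 → c = 1001111, weight = 5.
  m = 011 → c = 0101010, weight = 3.
  m = 111 → c = 0111000, weight = 3.
Tally weights:
  weight 0: 1 codewords.
  weight 2: 1 codewords.
  weight 3: 2 codewords.
  weight 4: 1 codewords.
  weight 5: 2 codewords.
  weight 6: 1 codewords.
Minimum distance d = smallest w > 0 with A_w > 0 = 2.
Sanity: Σ A_w = 8 = 2^3 = 8 ✓.


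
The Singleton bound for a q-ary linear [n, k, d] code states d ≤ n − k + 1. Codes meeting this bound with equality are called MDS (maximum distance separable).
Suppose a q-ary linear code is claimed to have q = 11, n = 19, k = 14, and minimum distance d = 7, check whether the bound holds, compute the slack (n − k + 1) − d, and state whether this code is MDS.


Singleton RHS = n − k + 1 = 6, slack = -1, bound violated (no such code; not MDS).

Singleton bound: d ≤ n − k + 1.
Here n = 19, k = 14, so n − k + 1 = 6.
Given d = 7, check d ≤ 6: NO.
Slack = (n − k + 1) − d = -1.
The slack is negative: d = 7 exceeds n − k + 1 = 6 by 1, so the Singleton bound is violated and no linear [19, 14, 7]_11 code can exist. In particular it is not MDS (MDS requires d = n − k + 1 exactly).
Description: the claimed parameters are [19, 14, 7]_11; such a code would be impossible (violates the Singleton bound).


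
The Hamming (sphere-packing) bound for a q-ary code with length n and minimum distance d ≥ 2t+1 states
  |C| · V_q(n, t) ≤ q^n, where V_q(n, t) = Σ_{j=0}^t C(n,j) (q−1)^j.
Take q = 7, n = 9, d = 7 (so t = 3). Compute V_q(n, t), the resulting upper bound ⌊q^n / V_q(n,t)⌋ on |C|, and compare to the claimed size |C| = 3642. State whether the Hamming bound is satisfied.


V_q(n, t) = 19495, q^n = 40353607, Hamming bound = 2069, |C| = 3642 > bound (violated).

Step 1: Compute V_q(n, t) = Σ_{j=0}^3 C(n, j) (q−1)^j.
  j = 0: C(9,0)·(6)^0 = 1·1 = 1.
  j = 1: C(9,1)·(6)^1 = 9·6 = 54.
  j = 2: C(9,2)·(6)^2 = 36·36 = 1296.
  j = 3: C(9,3)·(6)^3 = 84·216 = 18144.
  V_q(n, t) = 1 + 54 + 1296 + 18144 = 19495.
Step 2: q^n = 7^9 = 40353607.
Step 3: Hamming bound ⌊q^n / V_q(n,t)⌋ = ⌊40353607/19495⌋ = 2069.
Step 4: Compare |C| = 3642 to 2069: violated.
The claimed |C| lies above the Hamming bound, so no 7-ary code of length 9 with d ≥ 7 can have 3642 codewords.


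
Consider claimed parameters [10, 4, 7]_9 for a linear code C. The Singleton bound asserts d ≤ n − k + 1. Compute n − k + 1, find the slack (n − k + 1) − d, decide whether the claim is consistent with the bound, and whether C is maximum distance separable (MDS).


Singleton RHS = n − k + 1 = 7, slack = 0, bound satisfied, MDS.

Singleton bound: d ≤ n − k + 1.
Here n = 10, k = 4, so n − k + 1 = 7.
Given d = 7, check d ≤ 7: YES.
Slack = (n − k + 1) − d = 0.
The code is MDS (slack = 0).
Description: the claimed parameters are [10, 4, 7]_9; such a code would be MDS (meets Singleton bound).


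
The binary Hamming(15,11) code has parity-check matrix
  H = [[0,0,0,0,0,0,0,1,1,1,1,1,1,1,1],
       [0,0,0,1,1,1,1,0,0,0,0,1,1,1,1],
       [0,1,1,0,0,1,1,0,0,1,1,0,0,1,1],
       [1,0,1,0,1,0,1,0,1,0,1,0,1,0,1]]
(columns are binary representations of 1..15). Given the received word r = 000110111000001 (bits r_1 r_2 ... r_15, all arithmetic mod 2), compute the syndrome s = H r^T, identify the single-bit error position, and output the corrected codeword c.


s = (1, 0, 0, 0)^T, error position = 8, corrected codeword c = 000110101000001

Compute s = H r^T mod 2 one row at a time:
  s_1 = 1 + 1 + 0 + 0 + 0 + 0 + 0 + 1 = 3 ≡ 1 (mod 2).
  s_2 = 1 + 1 + 0 + 1 + 0 + 0 + 0 + 1 = 4 ≡ 0 (mod 2).
  s_3 = 0 + 0 + 0 + 1 + 0 + 0 + 0 + 1 = 2 ≡ 0 (mod 2).
  s_4 = 0 + 0 + 1 + 1 + 1 + 0 + 0 + 1 = 4 ≡ 0 (mod 2).
s = (1, 0, 0, 0)^T — this equals column 8 of H (binary 1000), so error is at position 8.
Correct: flip bit 8 of r = 000110111000001 to get c = 000110101000001.


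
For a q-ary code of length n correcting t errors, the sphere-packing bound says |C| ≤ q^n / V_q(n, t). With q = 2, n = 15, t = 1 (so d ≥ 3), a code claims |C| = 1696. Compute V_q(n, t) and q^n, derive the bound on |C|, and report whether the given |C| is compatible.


V_q(n, t) = 16, q^n = 32768, Hamming bound = 2048, |C| = 1696 ≤ bound (satisfied).

Step 1: Compute V_q(n, t) = Σ_{j=0}^1 C(n, j) (q−1)^j.
  j = 0: C(15,0)·(1)^0 = 1·1 = 1.
  j = 1: C(15,1)·(1)^1 = 15·1 = 15.
  V_q(n, t) = 1 + 15 = 16.
Step 2: q^n = 2^15 = 32768.
Step 3: Hamming bound ⌊q^n / V_q(n,t)⌋ = ⌊32768/16⌋ = 2048.
Step 4: Compare |C| = 1696 to 2048: satisfied.
The claimed |C| lies below the Hamming bound.


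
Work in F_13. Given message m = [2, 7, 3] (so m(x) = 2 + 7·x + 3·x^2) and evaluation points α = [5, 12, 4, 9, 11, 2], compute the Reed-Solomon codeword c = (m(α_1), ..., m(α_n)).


c = [8, 11, 0, 9, 0, 2]

Message polynomial: m(x) = 2 + 7·x + 3·x^2 (mod 13).
For each evaluation point α_i, compute m(α_i) mod 13:
  α_1 = 5: Horner steps 3 → 9 → 8, so m(5) = 8.
  α_2 = 12: Horner steps 3 → 4 → 11, so m(12) = 11.
  α_3 = 4: Horner steps 3 → 6 → 0, so m(4) = 0.
  α_4 = 9: Horner steps 3 → 8 → 9, so m(9) = 9.
  α_5 = 11: Horner steps 3 → 1 → 0, so m(11) = 0.
  α_6 = 2: Horner steps 3 → 0 → 2, so m(2) = 2.
Codeword c = [8, 11, 0, 9, 0, 2] ∈ F_13^6.


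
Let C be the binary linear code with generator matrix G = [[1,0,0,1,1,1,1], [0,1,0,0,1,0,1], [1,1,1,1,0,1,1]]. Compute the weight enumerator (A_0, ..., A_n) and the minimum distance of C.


Weight distribution: A_0 = 1, A_2 = 1, A_3 = 2, A_4 = 1, A_5 = 2, A_6 = 1. Minimum distance d = 2.

Enumerate all 2^3 = 8 messages m ∈ F_2^3.
For each, compute codeword c = mG in F_2^7, then tally its weight.
  m = 000 → c = 0000000, weight = 0.
  m = 100 → c = 1001111, weight = 5.
  m = 010 → c = 0100101, weight = 3.
  m = 110 → c = 1101010, weight = 4.
  m = 001 → c = 1111011, weight = 6.
  m = 101 → c = 0110100, weight = 3.
  m = 011 → c = 1011110, weight = 5.
  m = 111 → c = 0010001, weight = 2.
Tally weights:
  weight 0: 1 codewords.
  weight 2: 1 codewords.
  weight 3: 2 codewords.
  weight 4: 1 codewords.
  weight 5: 2 codewords.
  weight 6: 1 codewords.
Minimum distance d = smallest w > 0 with A_w > 0 = 2.
Sanity: Σ A_w = 8 = 2^3 = 8 ✓.


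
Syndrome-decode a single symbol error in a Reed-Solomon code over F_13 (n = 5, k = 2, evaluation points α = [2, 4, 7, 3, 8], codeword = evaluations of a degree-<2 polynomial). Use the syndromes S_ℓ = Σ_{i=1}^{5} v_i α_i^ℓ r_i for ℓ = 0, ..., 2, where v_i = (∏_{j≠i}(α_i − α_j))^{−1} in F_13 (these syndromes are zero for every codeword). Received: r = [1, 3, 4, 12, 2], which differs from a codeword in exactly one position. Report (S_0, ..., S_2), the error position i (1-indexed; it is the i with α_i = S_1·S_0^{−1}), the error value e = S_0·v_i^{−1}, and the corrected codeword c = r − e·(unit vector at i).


S = (10, 1, 4), error at position 2, error magnitude e = 6, c = [1, 10, 4, 12, 2].

Step 1: column multipliers v_i = (∏_{j≠i}(α_i − α_j))^{−1} mod 13.
  i = 1 (α = 2): (2−4)(2−7)(2−3)(2−8) = (−2)·(−5)·(−1)·(−6) = 60 ≡ 8, so v_1 = 8^{−1} = 5 (mod 13).
  i = 2 (α = 4): (4−2)(4−7)(4−3)(4−8) = 2·(−3)·1·(−4) = 24 ≡ 11, so v_2 = 11^{−1} = 6 (mod 13).
  i = 3 (α = 7): (7−2)(7−4)(7−3)(7−8) = 5·3·4·(−1) = −60 ≡ 5, so v_3 = 5^{−1} = 8 (mod 13).
  i = 4 (α = 3): (3−2)(3−4)(3−7)(3−8) = 1·(−1)·(−4)·(−5) = −20 ≡ 6, so v_4 = 6^{−1} = 11 (mod 13).
  i = 5 (α = 8): (8−2)(8−4)(8−7)(8−3) = 6·4·1·5 = 120 ≡ 3, so v_5 = 3^{−1} = 9 (mod 13).
  v = [5, 6, 8, 11, 9].
Step 2: syndromes of r = [1, 3, 4, 12, 2] (all sums mod 13).
  S_0 = Σ v_i r_i = 5·1 + 6·3 + 8·4 + 11·12 + 9·2 = 205 ≡ 10.
  S_1 = Σ v_i α_i r_i = 5·2·1 + 6·4·3 + 8·7·4 + 11·3·12 + 9·8·2 = 846 ≡ 1.
  α_i^2 mod 13 = [4, 3, 10, 9, 12].
  S_2 = Σ v_i α_i^2 r_i = 5·4·1 + 6·3·3 + 8·10·4 + 11·9·12 + 9·12·2 = 1798 ≡ 4.
  S = (10, 1, 4) ≠ 0, so r is not a codeword (an error is present).
Step 3: locate the error. For a single error e at position i, S_ℓ = v_i·e·α_i^ℓ, so α_err = S_1/S_0.
  S_0^{−1} = 10^{−1} = 4 (mod 13), so α_err = 1·4 = 4 ≡ 4 = α_2. Error position i = 2.
  Consistency check: S_2/S_1 = 4·1 = 4 ≡ 4 = α_err ✓ (single-error assumption holds).
Step 4: error magnitude e = S_0/v_2 = S_0·∏_{j≠2}(α_2 − α_j) = 10·11 = 110 ≡ 6 (mod 13).
Step 5: correct position 2: c_2 = r_2 − e = 3 − 6 ≡ 10 (mod 13). Hence c = [1, 10, 4, 12, 2].
  Check: interpolating c through the α_i gives m(x) = 5 + 11·x (degree < 2) with m(α_i) = c_i for every i, so c is indeed a codeword.


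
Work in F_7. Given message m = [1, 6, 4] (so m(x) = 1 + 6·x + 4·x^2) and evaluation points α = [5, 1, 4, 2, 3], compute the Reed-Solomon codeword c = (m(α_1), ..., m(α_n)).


c = [5, 4, 5, 1, 6]

Message polynomial: m(x) = 1 + 6·x + 4·x^2 (mod 7).
For each evaluation point α_i, compute m(α_i) mod 7:
  α_1 = 5: Horner steps 4 → 5 → 5, so m(5) = 5.
  α_2 = 1: Horner steps 4 → 3 → 4, so m(1) = 4.
  α_3 = 4: Horner steps 4 → 1 → 5, so m(4) = 5.
  α_4 = 2: Horner steps 4 → 0 → 1, so m(2) = 1.
  α_5 = 3: Horner steps 4 → 4 → 6, so m(3) = 6.
Codeword c = [5, 4, 5, 1, 6] ∈ F_7^5.


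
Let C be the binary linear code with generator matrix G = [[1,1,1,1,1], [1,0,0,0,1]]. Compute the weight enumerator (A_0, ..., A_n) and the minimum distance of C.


Weight distribution: A_0 = 1, A_2 = 1, A_3 = 1, A_5 = 1. Minimum distance d = 2.

Enumerate all 2^2 = 4 messages m ∈ F_2^2.
For each, compute codeword c = mG in F_2^5, then tally its weight.
  m = 00 → c = 00000, weight = 0.
  m = 10 → c = 11111, weight = 5.
  m = 01 → c = 10001, weight = 2.
  m = 11 → c = 01110, weight = 3.
Tally weights:
  weight 0: 1 codewords.
  weight 2: 1 codewords.
  weight 3: 1 codewords.
  weight 5: 1 codewords.
Minimum distance d = smallest w > 0 with A_w > 0 = 2.
Sanity: Σ A_w = 4 = 2^2 = 4 ✓.


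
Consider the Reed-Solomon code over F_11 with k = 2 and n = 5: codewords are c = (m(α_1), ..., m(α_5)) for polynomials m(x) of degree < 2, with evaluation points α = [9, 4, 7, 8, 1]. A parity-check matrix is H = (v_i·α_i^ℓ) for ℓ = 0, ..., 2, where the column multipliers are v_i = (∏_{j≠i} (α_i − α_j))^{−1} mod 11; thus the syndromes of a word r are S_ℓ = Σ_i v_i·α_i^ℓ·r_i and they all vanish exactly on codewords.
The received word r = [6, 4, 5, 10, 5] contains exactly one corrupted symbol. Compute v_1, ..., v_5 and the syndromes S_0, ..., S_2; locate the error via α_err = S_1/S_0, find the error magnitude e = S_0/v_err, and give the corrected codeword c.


S = (8, 1, 7), error at position 3, error magnitude e = 2, c = [6, 4, 3, 10, 5].

Step 1: column multipliers v_i = (∏_{j≠i}(α_i − α_j))^{−1} mod 11.
  i = 1 (α = 9): (9−4)(9−7)(9−8)(9−1) = 5·2·1·8 = 80 ≡ 3, so v_1 = 3^{−1} = 4 (mod 11).
  i = 2 (α = 4): (4−9)(4−7)(4−8)(4−1) = (−5)·(−3)·(−4)·3 = −180 ≡ 7, so v_2 = 7^{−1} = 8 (mod 11).
  i = 3 (α = 7): (7−9)(7−4)(7−8)(7−1) = (−2)·3·(−1)·6 = 36 ≡ 3, so v_3 = 3^{−1} = 4 (mod 11).
  i = 4 (α = 8): (8−9)(8−4)(8−7)(8−1) = (−1)·4·1·7 = −28 ≡ 5, so v_4 = 5^{−1} = 9 (mod 11).
  i = 5 (α = 1): (1−9)(1−4)(1−7)(1−8) = (−8)·(−3)·(−6)·(−7) = 1008 ≡ 7, so v_5 = 7^{−1} = 8 (mod 11).
  v = [4, 8, 4, 9, 8].
Step 2: syndromes of r = [6, 4, 5, 10, 5] (all sums mod 11).
  S_0 = Σ v_i r_i = 4·6 + 8·4 + 4·5 + 9·10 + 8·5 = 206 ≡ 8.
  S_1 = Σ v_i α_i r_i = 4·9·6 + 8·4·4 + 4·7·5 + 9·8·10 + 8·1·5 = 1244 ≡ 1.
  α_i^2 mod 11 = [4, 5, 5, 9, 1].
  S_2 = Σ v_i α_i^2 r_i = 4·4·6 + 8·5·4 + 4·5·5 + 9·9·10 + 8·1·5 = 1206 ≡ 7.
  S = (8, 1, 7) ≠ 0, so r is not a codeword (an error is present).
Step 3: locate the error. For a single error e at position i, S_ℓ = v_i·e·α_i^ℓ, so α_err = S_1/S_0.
  S_0^{−1} = 8^{−1} = 7 (mod 11), so α_err = 1·7 = 7 ≡ 7 = α_3. Error position i = 3.
  Consistency check: S_2/S_1 = 7·1 = 7 ≡ 7 = α_err ✓ (single-error assumption holds).
Step 4: error magnitude e = S_0/v_3 = S_0·∏_{j≠3}(α_3 − α_j) = 8·3 = 24 ≡ 2 (mod 11).
Step 5: correct position 3: c_3 = r_3 − e = 5 − 2 ≡ 3 (mod 11). Hence c = [6, 4, 3, 10, 5].
  Check: interpolating c through the α_i gives m(x) = 9 + 7·x (degree < 2) with m(α_i) = c_i for every i, so c is indeed a codeword.


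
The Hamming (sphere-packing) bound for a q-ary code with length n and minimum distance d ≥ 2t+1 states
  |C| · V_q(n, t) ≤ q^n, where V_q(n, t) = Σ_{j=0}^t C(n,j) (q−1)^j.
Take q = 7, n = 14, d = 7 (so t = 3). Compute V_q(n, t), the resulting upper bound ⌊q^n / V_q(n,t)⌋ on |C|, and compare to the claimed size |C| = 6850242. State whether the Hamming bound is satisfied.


V_q(n, t) = 81985, q^n = 678223072849, Hamming bound = 8272526, |C| = 6850242 ≤ bound (satisfied).

Step 1: Compute V_q(n, t) = Σ_{j=0}^3 C(n, j) (q−1)^j.
  j = 0: C(14,0)·(6)^0 = 1·1 = 1.
  j = 1: C(14,1)·(6)^1 = 14·6 = 84.
  j = 2: C(14,2)·(6)^2 = 91·36 = 3276.
  j = 3: C(14,3)·(6)^3 = 364·216 = 78624.
  V_q(n, t) = 1 + 84 + 3276 + 78624 = 81985.
Step 2: q^n = 7^14 = 678223072849.
Step 3: Hamming bound ⌊q^n / V_q(n,t)⌋ = ⌊678223072849/81985⌋ = 8272526.
Step 4: Compare |C| = 6850242 to 8272526: satisfied.
The claimed |C| lies below the Hamming bound.


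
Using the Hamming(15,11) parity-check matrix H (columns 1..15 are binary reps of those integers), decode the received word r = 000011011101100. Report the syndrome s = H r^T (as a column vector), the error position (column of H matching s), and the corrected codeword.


s = (1, 0, 0, 1)^T, error position = 9, corrected codeword c = 000011010101100

Compute s = H r^T mod 2 one row at a time:
  s_1 = 1 + 1 + 1 + 0 + 1 + 1 + 0 + 0 = 5 ≡ 1 (mod 2).
  s_2 = 0 + 1 + 1 + 0 + 1 + 1 + 0 + 0 = 4 ≡ 0 (mod 2).
  s_3 = 0 + 0 + 1 + 0 + 1 + 0 + 0 + 0 = 2 ≡ 0 (mod 2).
  s_4 = 0 + 0 + 1 + 0 + 1 + 0 + 1 + 0 = 3 ≡ 1 (mod 2).
s = (1, 0, 0, 1)^T — this equals column 9 of H (binary 1001), so error is at position 9.
Correct: flip bit 9 of r = 000011011101100 to get c = 000011010101100.


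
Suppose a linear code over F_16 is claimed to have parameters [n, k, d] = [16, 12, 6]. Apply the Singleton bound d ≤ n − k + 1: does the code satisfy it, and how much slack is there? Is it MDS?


Singleton RHS = n − k + 1 = 5, slack = -1, bound violated (no such code; not MDS).

Singleton bound: d ≤ n − k + 1.
Here n = 16, k = 12, so n − k + 1 = 5.
Given d = 6, check d ≤ 5: NO.
Slack = (n − k + 1) − d = -1.
The slack is negative: d = 6 exceeds n − k + 1 = 5 by 1, so the Singleton bound is violated and no linear [16, 12, 6]_16 code can exist. In particular it is not MDS (MDS requires d = n − k + 1 exactly).
Description: the claimed parameters are [16, 12, 6]_16; such a code would be impossible (violates the Singleton bound).


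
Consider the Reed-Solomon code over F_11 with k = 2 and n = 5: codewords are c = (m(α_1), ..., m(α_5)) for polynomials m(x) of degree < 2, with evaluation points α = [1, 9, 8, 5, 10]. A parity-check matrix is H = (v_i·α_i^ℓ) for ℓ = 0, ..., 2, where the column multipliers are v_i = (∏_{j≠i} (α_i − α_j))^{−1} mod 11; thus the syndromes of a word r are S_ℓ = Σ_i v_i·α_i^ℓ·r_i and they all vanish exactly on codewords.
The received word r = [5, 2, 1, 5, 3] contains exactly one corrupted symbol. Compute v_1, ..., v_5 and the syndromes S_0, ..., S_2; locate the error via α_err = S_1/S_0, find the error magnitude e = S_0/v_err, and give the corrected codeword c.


S = (9, 1, 5), error at position 4, error magnitude e = 7, c = [5, 2, 1, 9, 3].

Step 1: column multipliers v_i = (∏_{j≠i}(α_i − α_j))^{−1} mod 11.
  i = 1 (α = 1): (1−9)(1−8)(1−5)(1−10) = (−8)·(−7)·(−4)·(−9) = 2016 ≡ 3, so v_1 = 3^{−1} = 4 (mod 11).
  i = 2 (α = 9): (9−1)(9−8)(9−5)(9−10) = 8·1·4·(−1) = −32 ≡ 1, so v_2 = 1^{−1} = 1 (mod 11).
  i = 3 (α = 8): (8−1)(8−9)(8−5)(8−10) = 7·(−1)·3·(−2) = 42 ≡ 9, so v_3 = 9^{−1} = 5 (mod 11).
  i = 4 (α = 5): (5−1)(5−9)(5−8)(5−10) = 4·(−4)·(−3)·(−5) = −240 ≡ 2, so v_4 = 2^{−1} = 6 (mod 11).
  i = 5 (α = 10): (10−1)(10−9)(10−8)(10−5) = 9·1·2·5 = 90 ≡ 2, so v_5 = 2^{−1} = 6 (mod 11).
  v = [4, 1, 5, 6, 6].
Step 2: syndromes of r = [5, 2, 1, 5, 3] (all sums mod 11).
  S_0 = Σ v_i r_i = 4·5 + 1·2 + 5·1 + 6·5 + 6·3 = 75 ≡ 9.
  S_1 = Σ v_i α_i r_i = 4·1·5 + 1·9·2 + 5·8·1 + 6·5·5 + 6·10·3 = 408 ≡ 1.
  α_i^2 mod 11 = [1, 4, 9, 3, 1].
  S_2 = Σ v_i α_i^2 r_i = 4·1·5 + 1·4·2 + 5·9·1 + 6·3·5 + 6·1·3 = 181 ≡ 5.
  S = (9, 1, 5) ≠ 0, so r is not a codeword (an error is present).
Step 3: locate the error. For a single error e at position i, S_ℓ = v_i·e·α_i^ℓ, so α_err = S_1/S_0.
  S_0^{−1} = 9^{−1} = 5 (mod 11), so α_err = 1·5 = 5 ≡ 5 = α_4. Error position i = 4.
  Consistency check: S_2/S_1 = 5·1 = 5 ≡ 5 = α_err ✓ (single-error assumption holds).
Step 4: error magnitude e = S_0/v_4 = S_0·∏_{j≠4}(α_4 − α_j) = 9·2 = 18 ≡ 7 (mod 11).
Step 5: correct position 4: c_4 = r_4 − e = 5 − 7 ≡ 9 (mod 11). Hence c = [5, 2, 1, 9, 3].
  Check: interpolating c through the α_i gives m(x) = 4 + 1·x (degree < 2) with m(α_i) = c_i for every i, so c is indeed a codeword.


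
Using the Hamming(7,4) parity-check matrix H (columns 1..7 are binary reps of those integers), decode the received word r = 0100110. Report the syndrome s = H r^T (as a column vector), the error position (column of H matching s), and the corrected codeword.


s = (0, 0, 1)^T, error position = 1, corrected codeword c = 1100110

Compute s = H r^T mod 2 one row at a time:
  s_1 = 0 + 1 + 1 + 0 = 2 ≡ 0 (mod 2).
  s_2 = 1 + 0 + 1 + 0 = 2 ≡ 0 (mod 2).
  s_3 = 0 + 0 + 1 + 0 = 1 ≡ 1 (mod 2).
s = (0, 0, 1)^T — this equals column 1 of H (binary 001), so error is at position 1.
Correct: flip bit 1 of r = 0100110 to get c = 1100110.


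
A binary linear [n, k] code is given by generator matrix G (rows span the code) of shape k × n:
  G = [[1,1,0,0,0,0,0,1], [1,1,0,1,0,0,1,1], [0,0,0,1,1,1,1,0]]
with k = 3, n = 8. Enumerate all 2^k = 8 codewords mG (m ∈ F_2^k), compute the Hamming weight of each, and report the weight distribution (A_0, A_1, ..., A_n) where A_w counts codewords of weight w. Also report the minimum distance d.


Weight distribution: A_0 = 1, A_2 = 2, A_3 = 1, A_4 = 1, A_5 = 2, A_7 = 1. Minimum distance d = 2.

Enumerate all 2^3 = 8 messages m ∈ F_2^3.
For each, compute codeword c = mG in F_2^8, then tally its weight.
  m = 000 → c = 00000000, weight = 0.
  m = 100 → c = 11000001, weight = 3.
  m = 010 → c = 11010011, weight = 5.
  m = 110 → c = 00010010, weight = 2.
  m = 001 → c = 00011110, weight = 4.
  m = 101 → c = 11011111, weight = 7.
  m = 011 → c = 11001101, weight = 5.
  m = 111 → c = 00001100, weight = 2.
Tally weights:
  weight 0: 1 codewords.
  weight 2: 2 codewords.
  weight 3: 1 codewords.
  weight 4: 1 codewords.
  weight 5: 2 codewords.
  weight 7: 1 codewords.
Minimum distance d = smallest w > 0 with A_w > 0 = 2.
Sanity: Σ A_w = 8 = 2^3 = 8 ✓.


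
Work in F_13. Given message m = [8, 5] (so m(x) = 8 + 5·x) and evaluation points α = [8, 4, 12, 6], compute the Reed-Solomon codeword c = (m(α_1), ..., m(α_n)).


c = [9, 2, 3, 12]

Message polynomial: m(x) = 8 + 5·x (mod 13).
For each evaluation point α_i, compute m(α_i) mod 13:
  α_1 = 8: Horner steps 5 → 9, so m(8) = 9.
  α_2 = 4: Horner steps 5 → 2, so m(4) = 2.
  α_3 = 12: Horner steps 5 → 3, so m(12) = 3.
  α_4 = 6: Horner steps 5 → 12, so m(6) = 12.
Codeword c = [9, 2, 3, 12] ∈ F_13^4.


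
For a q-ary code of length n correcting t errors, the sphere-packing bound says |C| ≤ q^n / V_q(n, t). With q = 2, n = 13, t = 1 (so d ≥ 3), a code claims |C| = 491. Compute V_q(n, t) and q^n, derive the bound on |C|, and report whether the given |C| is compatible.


V_q(n, t) = 14, q^n = 8192, Hamming bound = 585, |C| = 491 ≤ bound (satisfied).

Step 1: Compute V_q(n, t) = Σ_{j=0}^1 C(n, j) (q−1)^j.
  j = 0: C(13,0)·(1)^0 = 1·1 = 1.
  j = 1: C(13,1)·(1)^1 = 13·1 = 13.
  V_q(n, t) = 1 + 13 = 14.
Step 2: q^n = 2^13 = 8192.
Step 3: Hamming bound ⌊q^n / V_q(n,t)⌋ = ⌊8192/14⌋ = 585.
Step 4: Compare |C| = 491 to 585: satisfied.
The claimed |C| lies below the Hamming bound.


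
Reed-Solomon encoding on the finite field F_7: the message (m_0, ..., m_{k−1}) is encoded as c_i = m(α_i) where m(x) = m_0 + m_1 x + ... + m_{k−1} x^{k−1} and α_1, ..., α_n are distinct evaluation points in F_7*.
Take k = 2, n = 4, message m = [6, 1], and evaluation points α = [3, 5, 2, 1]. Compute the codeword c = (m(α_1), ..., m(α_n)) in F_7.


c = [2, 4, 1, 0]

Message polynomial: m(x) = 6 + 1·x (mod 7).
For each evaluation point α_i, compute m(α_i) mod 7:
  α_1 = 3: Horner steps 1 → 2, so m(3) = 2.
  α_2 = 5: Horner steps 1 → 4, so m(5) = 4.
  α_3 = 2: Horner steps 1 → 1, so m(2) = 1.
  α_4 = 1: Horner steps 1 → 0, so m(1) = 0.
Codeword c = [2, 4, 1, 0] ∈ F_7^4.


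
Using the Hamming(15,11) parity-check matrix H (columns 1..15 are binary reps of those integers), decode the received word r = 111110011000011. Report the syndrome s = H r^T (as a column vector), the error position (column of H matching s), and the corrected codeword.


s = (0, 0, 0, 1)^T, error position = 1, corrected codeword c = 011110011000011

Compute s = H r^T mod 2 one row at a time:
  s_1 = 1 + 1 + 0 + 0 + 0 + 0 + 1 + 1 = 4 ≡ 0 (mod 2).
  s_2 = 1 + 1 + 0 + 0 + 0 + 0 + 1 + 1 = 4 ≡ 0 (mod 2).
  s_3 = 1 + 1 + 0 + 0 + 0 + 0 + 1 + 1 = 4 ≡ 0 (mod 2).
  s_4 = 1 + 1 + 1 + 0 + 1 + 0 + 0 + 1 = 5 ≡ 1 (mod 2).
s = (0, 0, 0, 1)^T — this equals column 1 of H (binary 0001), so error is at position 1.
Correct: flip bit 1 of r = 111110011000011 to get c = 011110011000011.


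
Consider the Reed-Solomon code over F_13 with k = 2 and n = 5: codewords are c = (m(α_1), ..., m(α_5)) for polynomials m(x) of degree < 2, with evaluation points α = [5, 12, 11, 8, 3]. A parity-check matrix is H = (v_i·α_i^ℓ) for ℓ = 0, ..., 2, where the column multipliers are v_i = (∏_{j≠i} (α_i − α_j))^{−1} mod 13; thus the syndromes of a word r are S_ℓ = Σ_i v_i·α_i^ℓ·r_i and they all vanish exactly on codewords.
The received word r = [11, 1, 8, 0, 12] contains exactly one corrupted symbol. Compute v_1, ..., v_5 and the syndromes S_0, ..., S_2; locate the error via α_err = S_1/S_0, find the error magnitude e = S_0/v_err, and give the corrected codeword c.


S = (8, 12, 5), error at position 4, error magnitude e = 10, c = [11, 1, 8, 3, 12].

Step 1: column multipliers v_i = (∏_{j≠i}(α_i − α_j))^{−1} mod 13.
  i = 1 (α = 5): (5−12)(5−11)(5−8)(5−3) = (−7)·(−6)·(−3)·2 = −252 ≡ 8, so v_1 = 8^{−1} = 5 (mod 13).
  i = 2 (α = 12): (12−5)(12−11)(12−8)(12−3) = 7·1·4·9 = 252 ≡ 5, so v_2 = 5^{−1} = 8 (mod 13).
  i = 3 (α = 11): (11−5)(11−12)(11−8)(11−3) = 6·(−1)·3·8 = −144 ≡ 12, so v_3 = 12^{−1} = 12 (mod 13).
  i = 4 (α = 8): (8−5)(8−12)(8−11)(8−3) = 3·(−4)·(−3)·5 = 180 ≡ 11, so v_4 = 11^{−1} = 6 (mod 13).
  i = 5 (α = 3): (3−5)(3−12)(3−11)(3−8) = (−2)·(−9)·(−8)·(−5) = 720 ≡ 5, so v_5 = 5^{−1} = 8 (mod 13).
  v = [5, 8, 12, 6, 8].
Step 2: syndromes of r = [11, 1, 8, 0, 12] (all sums mod 13).
  S_0 = Σ v_i r_i = 5·11 + 8·1 + 12·8 + 6·0 + 8·12 = 255 ≡ 8.
  S_1 = Σ v_i α_i r_i = 5·5·11 + 8·12·1 + 12·11·8 + 6·8·0 + 8·3·12 = 1715 ≡ 12.
  α_i^2 mod 13 = [12, 1, 4, 12, 9].
  S_2 = Σ v_i α_i^2 r_i = 5·12·11 + 8·1·1 + 12·4·8 + 6·12·0 + 8·9·12 = 1916 ≡ 5.
  S = (8, 12, 5) ≠ 0, so r is not a codeword (an error is present).
Step 3: locate the error. For a single error e at position i, S_ℓ = v_i·e·α_i^ℓ, so α_err = S_1/S_0.
  S_0^{−1} = 8^{−1} = 5 (mod 13), so α_err = 12·5 = 60 ≡ 8 = α_4. Error position i = 4.
  Consistency check: S_2/S_1 = 5·12 = 60 ≡ 8 = α_err ✓ (single-error assumption holds).
Step 4: error magnitude e = S_0/v_4 = S_0·∏_{j≠4}(α_4 − α_j) = 8·11 = 88 ≡ 10 (mod 13).
Step 5: correct position 4: c_4 = r_4 − e = 0 − 10 ≡ 3 (mod 13). Hence c = [11, 1, 8, 3, 12].
  Check: interpolating c through the α_i gives m(x) = 7 + 6·x (degree < 2) with m(α_i) = c_i for every i, so c is indeed a codeword.


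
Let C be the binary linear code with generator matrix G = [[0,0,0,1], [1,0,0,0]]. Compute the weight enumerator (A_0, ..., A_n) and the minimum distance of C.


Weight distribution: A_0 = 1, A_1 = 2, A_2 = 1. Minimum distance d = 1.

Enumerate all 2^2 = 4 messages m ∈ F_2^2.
For each, compute codeword c = mG in F_2^4, then tally its weight.
  m = 00 → c = 0000, weight = 0.
  m = 10 → c = 0001, weight = 1.
  m = 01 → c = 1000, weight = 1.
  m = 11 → c = 1001, weight = 2.
Tally weights:
  weight 0: 1 codewords.
  weight 1: 2 codewords.
  weight 2: 1 codewords.
Minimum distance d = smallest w > 0 with A_w > 0 = 1.
Sanity: Σ A_w = 4 = 2^2 = 4 ✓.


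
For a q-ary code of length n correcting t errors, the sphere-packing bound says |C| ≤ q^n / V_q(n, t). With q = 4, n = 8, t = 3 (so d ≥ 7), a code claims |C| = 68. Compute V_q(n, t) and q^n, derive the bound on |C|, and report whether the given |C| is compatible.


V_q(n, t) = 1789, q^n = 65536, Hamming bound = 36, |C| = 68 > bound (violated).

Step 1: Compute V_q(n, t) = Σ_{j=0}^3 C(n, j) (q−1)^j.
  j = 0: C(8,0)·(3)^0 = 1·1 = 1.
  j = 1: C(8,1)·(3)^1 = 8·3 = 24.
  j = 2: C(8,2)·(3)^2 = 28·9 = 252.
  j = 3: C(8,3)·(3)^3 = 56·27 = 1512.
  V_q(n, t) = 1 + 24 + 252 + 1512 = 1789.
Step 2: q^n = 4^8 = 65536.
Step 3: Hamming bound ⌊q^n / V_q(n,t)⌋ = ⌊65536/1789⌋ = 36.
Step 4: Compare |C| = 68 to 36: violated.
The claimed |C| lies above the Hamming bound, so no 4-ary code of length 8 with d ≥ 7 can have 68 codewords.


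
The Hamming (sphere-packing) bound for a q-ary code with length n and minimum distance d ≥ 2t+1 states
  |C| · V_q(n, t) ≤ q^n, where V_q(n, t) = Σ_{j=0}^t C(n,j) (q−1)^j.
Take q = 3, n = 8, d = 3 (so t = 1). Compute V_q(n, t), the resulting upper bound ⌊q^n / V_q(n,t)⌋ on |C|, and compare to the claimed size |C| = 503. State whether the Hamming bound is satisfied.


V_q(n, t) = 17, q^n = 6561, Hamming bound = 385, |C| = 503 > bound (violated).

Step 1: Compute V_q(n, t) = Σ_{j=0}^1 C(n, j) (q−1)^j.
  j = 0: C(8,0)·(2)^0 = 1·1 = 1.
  j = 1: C(8,1)·(2)^1 = 8·2 = 16.
  V_q(n, t) = 1 + 16 = 17.
Step 2: q^n = 3^8 = 6561.
Step 3: Hamming bound ⌊q^n / V_q(n,t)⌋ = ⌊6561/17⌋ = 385.
Step 4: Compare |C| = 503 to 385: violated.
The claimed |C| lies above the Hamming bound, so no 3-ary code of length 8 with d ≥ 3 can have 503 codewords.


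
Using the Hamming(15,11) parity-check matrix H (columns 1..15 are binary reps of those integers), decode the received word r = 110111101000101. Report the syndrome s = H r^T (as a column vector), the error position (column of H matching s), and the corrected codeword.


s = (1, 0, 0, 0)^T, error position = 8, corrected codeword c = 110111111000101

Compute s = H r^T mod 2 one row at a time:
  s_1 = 0 + 1 + 0 + 0 + 0 + 1 + 0 + 1 = 3 ≡ 1 (mod 2).
  s_2 = 1 + 1 + 1 + 1 + 0 + 1 + 0 + 1 = 6 ≡ 0 (mod 2).
  s_3 = 1 + 0 + 1 + 1 + 0 + 0 + 0 + 1 = 4 ≡ 0 (mod 2).
  s_4 = 1 + 0 + 1 + 1 + 1 + 0 + 1 + 1 = 6 ≡ 0 (mod 2).
s = (1, 0, 0, 0)^T — this equals column 8 of H (binary 1000), so error is at position 8.
Correct: flip bit 8 of r = 110111101000101 to get c = 110111111000101.


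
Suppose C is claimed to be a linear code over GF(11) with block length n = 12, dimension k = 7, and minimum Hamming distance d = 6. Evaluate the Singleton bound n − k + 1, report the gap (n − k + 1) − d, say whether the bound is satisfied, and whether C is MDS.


Singleton RHS = n − k + 1 = 6, slack = 0, bound satisfied, MDS.

Singleton bound: d ≤ n − k + 1.
Here n = 12, k = 7, so n − k + 1 = 6.
Given d = 6, check d ≤ 6: YES.
Slack = (n − k + 1) − d = 0.
The code is MDS (slack = 0).
Description: the claimed parameters are [12, 7, 6]_11; such a code would be MDS (meets Singleton bound).


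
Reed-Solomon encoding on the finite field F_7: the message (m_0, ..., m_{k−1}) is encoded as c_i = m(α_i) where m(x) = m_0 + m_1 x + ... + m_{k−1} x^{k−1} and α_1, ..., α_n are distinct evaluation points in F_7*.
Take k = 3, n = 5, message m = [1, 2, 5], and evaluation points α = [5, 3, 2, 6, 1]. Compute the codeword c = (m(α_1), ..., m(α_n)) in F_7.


c = [3, 3, 4, 4, 1]

Message polynomial: m(x) = 1 + 2·x + 5·x^2 (mod 7).
For each evaluation point α_i, compute m(α_i) mod 7:
  α_1 = 5: Horner steps 5 → 6 → 3, so m(5) = 3.
  α_2 = 3: Horner steps 5 → 3 → 3, so m(3) = 3.
  α_3 = 2: Horner steps 5 → 5 → 4, so m(2) = 4.
  α_4 = 6: Horner steps 5 → 4 → 4, so m(6) = 4.
  α_5 = 1: Horner steps 5 → 0 → 1, so m(1) = 1.
Codeword c = [3, 3, 4, 4, 1] ∈ F_7^5.


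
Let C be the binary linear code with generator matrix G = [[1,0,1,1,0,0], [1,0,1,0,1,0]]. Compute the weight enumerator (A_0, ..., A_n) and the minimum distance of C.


Weight distribution: A_0 = 1, A_2 = 1, A_3 = 2. Minimum distance d = 2.

Enumerate all 2^2 = 4 messages m ∈ F_2^2.
For each, compute codeword c = mG in F_2^6, then tally its weight.
  m = 00 → c = 000000, weight = 0.
  m = 10 → c = 101100, weight = 3.
  m = 01 → c = 101010, weight = 3.
  m = 11 → c = 000110, weight = 2.
Tally weights:
  weight 0: 1 codewords.
  weight 2: 1 codewords.
  weight 3: 2 codewords.
Minimum distance d = smallest w > 0 with A_w > 0 = 2.
Sanity: Σ A_w = 4 = 2^2 = 4 ✓.


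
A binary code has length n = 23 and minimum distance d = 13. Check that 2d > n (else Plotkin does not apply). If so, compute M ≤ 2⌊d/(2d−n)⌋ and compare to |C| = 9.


Plotkin bound M ≤ 8; given |C| = 9 > bound (violated).

Check applicability: 2d = 26, n = 23.
2d − n = 3 > 0, so Plotkin applies.
Compute d/(2d−n) = 13/3 ≈ 4.3333.
⌊d/(2d−n)⌋ = 4.
Plotkin bound: M ≤ 2·4 = 8.
Given |C| = 9, check: VIOLATED.
This |C| is above the Plotkin bound, so no binary code with n = 23, d = 13 and 9 codewords exists.


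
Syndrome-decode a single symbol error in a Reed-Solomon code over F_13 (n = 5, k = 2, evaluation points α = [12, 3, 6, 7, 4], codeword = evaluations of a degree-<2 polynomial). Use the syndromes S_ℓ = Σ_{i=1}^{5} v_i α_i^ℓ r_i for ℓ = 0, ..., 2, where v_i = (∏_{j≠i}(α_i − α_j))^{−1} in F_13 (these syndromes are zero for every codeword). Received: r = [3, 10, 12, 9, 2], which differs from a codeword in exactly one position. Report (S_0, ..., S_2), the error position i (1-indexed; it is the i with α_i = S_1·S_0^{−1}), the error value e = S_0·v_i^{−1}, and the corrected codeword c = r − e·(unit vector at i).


S = (1, 7, 10), error at position 4, error magnitude e = 5, c = [3, 10, 12, 4, 2].

Step 1: column multipliers v_i = (∏_{j≠i}(α_i − α_j))^{−1} mod 13.
  i = 1 (α = 12): (12−3)(12−6)(12−7)(12−4) = 9·6·5·8 = 2160 ≡ 2, so v_1 = 2^{−1} = 7 (mod 13).
  i = 2 (α = 3): (3−12)(3−6)(3−7)(3−4) = (−9)·(−3)·(−4)·(−1) = 108 ≡ 4, so v_2 = 4^{−1} = 10 (mod 13).
  i = 3 (α = 6): (6−12)(6−3)(6−7)(6−4) = (−6)·3·(−1)·2 = 36 ≡ 10, so v_3 = 10^{−1} = 4 (mod 13).
  i = 4 (α = 7): (7−12)(7−3)(7−6)(7−4) = (−5)·4·1·3 = −60 ≡ 5, so v_4 = 5^{−1} = 8 (mod 13).
  i = 5 (α = 4): (4−12)(4−3)(4−6)(4−7) = (−8)·1·(−2)·(−3) = −48 ≡ 4, so v_5 = 4^{−1} = 10 (mod 13).
  v = [7, 10, 4, 8, 10].
Step 2: syndromes of r = [3, 10, 12, 9, 2] (all sums mod 13).
  S_0 = Σ v_i r_i = 7·3 + 10·10 + 4·12 + 8·9 + 10·2 = 261 ≡ 1.
  S_1 = Σ v_i α_i r_i = 7·12·3 + 10·3·10 + 4·6·12 + 8·7·9 + 10·4·2 = 1424 ≡ 7.
  α_i^2 mod 13 = [1, 9, 10, 10, 3].
  S_2 = Σ v_i α_i^2 r_i = 7·1·3 + 10·9·10 + 4·10·12 + 8·10·9 + 10·3·2 = 2181 ≡ 10.
  S = (1, 7, 10) ≠ 0, so r is not a codeword (an error is present).
Step 3: locate the error. For a single error e at position i, S_ℓ = v_i·e·α_i^ℓ, so α_err = S_1/S_0.
  S_0^{−1} = 1^{−1} = 1 (mod 13), so α_err = 7·1 = 7 ≡ 7 = α_4. Error position i = 4.
  Consistency check: S_2/S_1 = 10·2 = 20 ≡ 7 = α_err ✓ (single-error assumption holds).
Step 4: error magnitude e = S_0/v_4 = S_0·∏_{j≠4}(α_4 − α_j) = 1·5 = 5 ≡ 5 (mod 13).
Step 5: correct position 4: c_4 = r_4 − e = 9 − 5 ≡ 4 (mod 13). Hence c = [3, 10, 12, 4, 2].
  Check: interpolating c through the α_i gives m(x) = 8 + 5·x (degree < 2) with m(α_i) = c_i for every i, so c is indeed a codeword.


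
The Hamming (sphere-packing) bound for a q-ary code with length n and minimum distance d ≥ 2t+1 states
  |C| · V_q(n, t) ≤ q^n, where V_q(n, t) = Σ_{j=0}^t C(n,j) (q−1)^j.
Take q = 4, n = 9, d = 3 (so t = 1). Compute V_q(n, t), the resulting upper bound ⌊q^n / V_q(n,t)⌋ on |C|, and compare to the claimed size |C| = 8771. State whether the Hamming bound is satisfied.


V_q(n, t) = 28, q^n = 262144, Hamming bound = 9362, |C| = 8771 ≤ bound (satisfied).

Step 1: Compute V_q(n, t) = Σ_{j=0}^1 C(n, j) (q−1)^j.
  j = 0: C(9,0)·(3)^0 = 1·1 = 1.
  j = 1: C(9,1)·(3)^1 = 9·3 = 27.
  V_q(n, t) = 1 + 27 = 28.
Step 2: q^n = 4^9 = 262144.
Step 3: Hamming bound ⌊q^n / V_q(n,t)⌋ = ⌊262144/28⌋ = 9362.
Step 4: Compare |C| = 8771 to 9362: satisfied.
The claimed |C| lies below the Hamming bound.


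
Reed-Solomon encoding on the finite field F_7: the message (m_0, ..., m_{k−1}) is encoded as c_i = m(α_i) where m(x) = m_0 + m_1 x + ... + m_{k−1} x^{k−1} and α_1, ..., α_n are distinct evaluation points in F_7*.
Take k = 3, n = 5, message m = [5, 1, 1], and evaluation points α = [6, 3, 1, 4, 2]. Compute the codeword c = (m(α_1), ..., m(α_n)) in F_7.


c = [5, 3, 0, 4, 4]

Message polynomial: m(x) = 5 + 1·x + 1·x^2 (mod 7).
For each evaluation point α_i, compute m(α_i) mod 7:
  α_1 = 6: Horner steps 1 → 0 → 5, so m(6) = 5.
  α_2 = 3: Horner steps 1 → 4 → 3, so m(3) = 3.
  α_3 = 1: Horner steps 1 → 2 → 0, so m(1) = 0.
  α_4 = 4: Horner steps 1 → 5 → 4, so m(4) = 4.
  α_5 = 2: Horner steps 1 → 3 → 4, so m(2) = 4.
Codeword c = [5, 3, 0, 4, 4] ∈ F_7^5.


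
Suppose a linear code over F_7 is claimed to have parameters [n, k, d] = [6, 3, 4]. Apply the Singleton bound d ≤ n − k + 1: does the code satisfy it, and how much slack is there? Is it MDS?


Singleton RHS = n − k + 1 = 4, slack = 0, bound satisfied, MDS.

Singleton bound: d ≤ n − k + 1.
Here n = 6, k = 3, so n − k + 1 = 4.
Given d = 4, check d ≤ 4: YES.
Slack = (n − k + 1) − d = 0.
The code is MDS (slack = 0).
Description: the claimed parameters are [6, 3, 4]_7; such a code would be MDS (meets Singleton bound).


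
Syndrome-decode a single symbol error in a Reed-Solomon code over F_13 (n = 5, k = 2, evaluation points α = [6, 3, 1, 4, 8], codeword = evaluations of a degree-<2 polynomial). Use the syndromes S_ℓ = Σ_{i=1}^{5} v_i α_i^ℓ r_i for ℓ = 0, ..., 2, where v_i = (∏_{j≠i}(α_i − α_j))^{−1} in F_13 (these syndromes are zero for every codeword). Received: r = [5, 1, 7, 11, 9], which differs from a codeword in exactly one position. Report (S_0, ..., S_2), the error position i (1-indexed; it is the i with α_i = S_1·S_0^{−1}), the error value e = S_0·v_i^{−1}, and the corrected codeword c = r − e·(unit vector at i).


S = (7, 4, 6), error at position 5, error magnitude e = 10, c = [5, 1, 7, 11, 12].

Step 1: column multipliers v_i = (∏_{j≠i}(α_i − α_j))^{−1} mod 13.
  i = 1 (α = 6): (6−3)(6−1)(6−4)(6−8) = 3·5·2·(−2) = −60 ≡ 5, so v_1 = 5^{−1} = 8 (mod 13).
  i = 2 (α = 3): (3−6)(3−1)(3−4)(3−8) = (−3)·2·(−1)·(−5) = −30 ≡ 9, so v_2 = 9^{−1} = 3 (mod 13).
  i = 3 (α = 1): (1−6)(1−3)(1−4)(1−8) = (−5)·(−2)·(−3)·(−7) = 210 ≡ 2, so v_3 = 2^{−1} = 7 (mod 13).
  i = 4 (α = 4): (4−6)(4−3)(4−1)(4−8) = (−2)·1·3·(−4) = 24 ≡ 11, so v_4 = 11^{−1} = 6 (mod 13).
  i = 5 (α = 8): (8−6)(8−3)(8−1)(8−4) = 2·5·7·4 = 280 ≡ 7, so v_5 = 7^{−1} = 2 (mod 13).
  v = [8, 3, 7, 6, 2].
Step 2: syndromes of r = [5, 1, 7, 11, 9] (all sums mod 13).
  S_0 = Σ v_i r_i = 8·5 + 3·1 + 7·7 + 6·11 + 2·9 = 176 ≡ 7.
  S_1 = Σ v_i α_i r_i = 8·6·5 + 3·3·1 + 7·1·7 + 6·4·11 + 2·8·9 = 706 ≡ 4.
  α_i^2 mod 13 = [10, 9, 1, 3, 12].
  S_2 = Σ v_i α_i^2 r_i = 8·10·5 + 3·9·1 + 7·1·7 + 6·3·11 + 2·12·9 = 890 ≡ 6.
  S = (7, 4, 6) ≠ 0, so r is not a codeword (an error is present).
Step 3: locate the error. For a single error e at position i, S_ℓ = v_i·e·α_i^ℓ, so α_err = S_1/S_0.
  S_0^{−1} = 7^{−1} = 2 (mod 13), so α_err = 4·2 = 8 ≡ 8 = α_5. Error position i = 5.
  Consistency check: S_2/S_1 = 6·10 = 60 ≡ 8 = α_err ✓ (single-error assumption holds).
Step 4: error magnitude e = S_0/v_5 = S_0·∏_{j≠5}(α_5 − α_j) = 7·7 = 49 ≡ 10 (mod 13).
Step 5: correct position 5: c_5 = r_5 − e = 9 − 10 ≡ 12 (mod 13). Hence c = [5, 1, 7, 11, 12].
  Check: interpolating c through the α_i gives m(x) = 10 + 10·x (degree < 2) with m(α_i) = c_i for every i, so c is indeed a codeword.
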